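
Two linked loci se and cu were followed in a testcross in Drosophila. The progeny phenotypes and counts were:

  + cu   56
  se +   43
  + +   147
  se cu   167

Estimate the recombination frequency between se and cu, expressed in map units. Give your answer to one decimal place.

24.0 map units

The two most frequent classes, + + (147) and se cu (167), are the parental types, so the F1 was + + / se cu.
The recombinant classes are + cu and se +: 56 + 43 = 99.
Recombination frequency = 99/413 = 0.2397 ≈ 24.0%, i.e. 24.0 map units.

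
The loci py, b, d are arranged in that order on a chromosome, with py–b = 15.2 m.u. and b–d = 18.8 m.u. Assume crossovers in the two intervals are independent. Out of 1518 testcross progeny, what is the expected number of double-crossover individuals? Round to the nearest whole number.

43

Map distances give recombination frequencies of 0.152 and 0.188 for the two intervals.
With no interference, expected double-crossover frequency = 0.152 × 0.188 = 0.02858.
Expected number = 0.02858 × 1518 = 43.38 ≈ 43.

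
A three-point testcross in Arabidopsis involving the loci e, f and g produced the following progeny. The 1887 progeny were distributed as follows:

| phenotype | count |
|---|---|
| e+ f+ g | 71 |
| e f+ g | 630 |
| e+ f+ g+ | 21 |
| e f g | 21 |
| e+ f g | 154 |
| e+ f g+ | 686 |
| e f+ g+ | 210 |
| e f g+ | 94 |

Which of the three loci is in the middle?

The two most frequent reciprocal classes, e+ f g+ and e f+ g, are the parental types, so the F1 was e+ f g+ / e f+ g.
The two rarest classes, e+ f+ g+ and e f g, are the double crossovers. Comparing them with the parentals, only the f allele has switched, so f is the middle locus and the order is e – f – g.

f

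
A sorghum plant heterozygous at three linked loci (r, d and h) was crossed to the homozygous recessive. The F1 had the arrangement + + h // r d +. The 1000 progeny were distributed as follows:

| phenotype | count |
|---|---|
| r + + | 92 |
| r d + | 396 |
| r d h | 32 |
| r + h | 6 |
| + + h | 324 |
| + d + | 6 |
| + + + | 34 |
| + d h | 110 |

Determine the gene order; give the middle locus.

r

The two rarest classes, r + h and + d +, are the double crossovers. Comparing them with the parentals, only the r allele has switched, so r is the middle locus and the order is h – r – d.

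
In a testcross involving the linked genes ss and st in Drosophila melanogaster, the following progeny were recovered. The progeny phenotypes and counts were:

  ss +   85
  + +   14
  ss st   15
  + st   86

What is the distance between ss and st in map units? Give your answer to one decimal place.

14.5 map units

The two most frequent classes, + st (86) and ss + (85), are the parental types, so the F1 was + st / ss +.
The recombinant classes are + + and ss st: 14 + 15 = 29.
Recombination frequency = 29/200 = 0.1450 ≈ 14.5%, i.e. 14.5 map units.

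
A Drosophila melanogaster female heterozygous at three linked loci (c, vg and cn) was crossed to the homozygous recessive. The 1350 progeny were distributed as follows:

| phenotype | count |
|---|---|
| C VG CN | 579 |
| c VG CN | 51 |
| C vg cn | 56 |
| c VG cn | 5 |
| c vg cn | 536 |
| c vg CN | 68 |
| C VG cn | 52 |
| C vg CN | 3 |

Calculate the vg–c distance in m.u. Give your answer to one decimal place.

8.5 m.u.

The two most frequent reciprocal classes, c vg cn and C VG CN, are the parental types, so the F1 was c vg cn / C VG CN.
The two rarest classes, c VG cn and C vg CN, are the double crossovers. Comparing them with the parentals, only the vg allele has switched, so vg is the middle locus and the order is cn – vg – c.
Crossovers in the vg–c interval produce the single-crossover classes C vg cn and c VG CN (56 + 51 = 107) plus the double crossovers (8).
RF(vg–c) = (107 + 8) / 1350 = 115/1350 = 0.0852 → 8.5 m.u.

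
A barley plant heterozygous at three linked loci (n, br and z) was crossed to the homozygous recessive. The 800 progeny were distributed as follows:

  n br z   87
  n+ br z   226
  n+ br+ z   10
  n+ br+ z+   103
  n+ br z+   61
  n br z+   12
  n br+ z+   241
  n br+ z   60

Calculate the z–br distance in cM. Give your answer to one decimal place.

The two most frequent reciprocal classes, n br+ z+ and n+ br z, are the parental types, so the F1 was n br+ z+ / n+ br z.
The two rarest classes, n br z+ and n+ br+ z, are the double crossovers. Comparing them with the parentals, only the br allele has switched, so br is the middle locus and the order is n – br – z.
Crossovers in the br–z interval produce the single-crossover classes n br+ z and n+ br z+ (60 + 61 = 121) plus the double crossovers (22).
RF(br–z) = (121 + 22) / 800 = 143/800 = 0.1787 → 17.9 cM.

17.9 cM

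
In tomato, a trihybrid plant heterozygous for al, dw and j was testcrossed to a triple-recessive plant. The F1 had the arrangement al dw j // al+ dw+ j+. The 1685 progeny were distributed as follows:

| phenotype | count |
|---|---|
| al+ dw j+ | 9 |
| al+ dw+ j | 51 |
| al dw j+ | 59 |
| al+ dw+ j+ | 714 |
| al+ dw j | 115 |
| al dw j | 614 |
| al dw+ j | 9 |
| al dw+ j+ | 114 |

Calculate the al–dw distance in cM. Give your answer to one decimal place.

14.7 cM

The two rarest classes, al dw+ j and al+ dw j+, are the double crossovers. Comparing them with the parentals, only the dw allele has switched, so dw is the middle locus and the order is j – dw – al.
Crossovers in the dw–al interval produce the single-crossover classes al+ dw j and al dw+ j+ (115 + 114 = 229) plus the double crossovers (18).
RF(dw–al) = (229 + 18) / 1685 = 247/1685 = 0.1466 → 14.7 cM.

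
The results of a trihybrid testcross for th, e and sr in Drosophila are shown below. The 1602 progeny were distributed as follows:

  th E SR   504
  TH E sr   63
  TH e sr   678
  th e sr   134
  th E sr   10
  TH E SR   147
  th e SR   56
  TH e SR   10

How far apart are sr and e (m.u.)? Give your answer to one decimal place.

8.7 m.u.

The two most frequent reciprocal classes, TH e sr and th E SR, are the parental types, so the F1 was TH e sr / th E SR.
The two rarest classes, TH e SR and th E sr, are the double crossovers. Comparing them with the parentals, only the sr allele has switched, so sr is the middle locus and the order is th – sr – e.
Crossovers in the sr–e interval produce the single-crossover classes TH E sr and th e SR (63 + 56 = 119) plus the double crossovers (20).
RF(sr–e) = (119 + 20) / 1602 = 139/1602 = 0.0868 → 8.7 m.u.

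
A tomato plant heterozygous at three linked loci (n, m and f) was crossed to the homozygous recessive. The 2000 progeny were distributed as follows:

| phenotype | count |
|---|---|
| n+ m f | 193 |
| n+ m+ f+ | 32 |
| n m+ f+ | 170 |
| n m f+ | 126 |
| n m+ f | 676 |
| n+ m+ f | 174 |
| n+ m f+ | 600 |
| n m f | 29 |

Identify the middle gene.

The two most frequent reciprocal classes, n m+ f and n+ m f+, are the parental types, so the F1 was n m+ f / n+ m f+.
The two rarest classes, n m f and n+ m+ f+, are the double crossovers. Comparing them with the parentals, only the m allele has switched, so m is the middle locus and the order is n – m – f.

m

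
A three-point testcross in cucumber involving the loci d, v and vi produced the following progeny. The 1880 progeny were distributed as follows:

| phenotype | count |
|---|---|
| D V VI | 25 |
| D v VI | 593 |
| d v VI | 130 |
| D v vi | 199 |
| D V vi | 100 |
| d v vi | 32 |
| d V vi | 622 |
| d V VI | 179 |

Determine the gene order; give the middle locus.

The two most frequent reciprocal classes, d V vi and D v VI, are the parental types, so the F1 was d V vi / D v VI.
The two rarest classes, d v vi and D V VI, are the double crossovers. Comparing them with the parentals, only the v allele has switched, so v is the middle locus and the order is d – v – vi.

v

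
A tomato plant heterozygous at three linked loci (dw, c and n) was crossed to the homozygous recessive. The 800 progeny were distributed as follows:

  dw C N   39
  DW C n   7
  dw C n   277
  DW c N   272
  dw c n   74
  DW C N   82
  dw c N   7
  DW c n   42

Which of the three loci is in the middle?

dw

The two most frequent reciprocal classes, DW c N and dw C n, are the parental types, so the F1 was DW c N / dw C n.
The two rarest classes, dw c N and DW C n, are the double crossovers. Comparing them with the parentals, only the dw allele has switched, so dw is the middle locus and the order is c – dw – n.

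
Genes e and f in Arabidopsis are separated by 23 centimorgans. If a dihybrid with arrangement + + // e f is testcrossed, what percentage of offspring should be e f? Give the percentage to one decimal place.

38.5%

A map distance of 23 centimorgans corresponds to a recombination frequency of 0.230.
The F1 is + + / e f, so e f is a parental gamete class with expected frequency (1 − r)/2 = 0.770/2 = 0.3850.
That is 0.3850 = 38.5% of the progeny.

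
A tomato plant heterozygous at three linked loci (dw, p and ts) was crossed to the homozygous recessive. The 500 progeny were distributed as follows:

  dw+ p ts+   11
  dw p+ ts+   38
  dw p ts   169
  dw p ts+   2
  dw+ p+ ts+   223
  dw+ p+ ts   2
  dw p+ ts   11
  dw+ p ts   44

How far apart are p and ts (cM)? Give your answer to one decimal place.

The two most frequent reciprocal classes, dw+ p+ ts+ and dw p ts, are the parental types, so the F1 was dw+ p+ ts+ / dw p ts.
The two rarest classes, dw+ p+ ts and dw p ts+, are the double crossovers. Comparing them with the parentals, only the ts allele has switched, so ts is the middle locus and the order is dw – ts – p.
Crossovers in the ts–p interval produce the single-crossover classes dw+ p ts+ and dw p+ ts (11 + 11 = 22) plus the double crossovers (4).
RF(ts–p) = (22 + 4) / 500 = 26/500 = 0.0520 → 5.2 cM.

5.2 cM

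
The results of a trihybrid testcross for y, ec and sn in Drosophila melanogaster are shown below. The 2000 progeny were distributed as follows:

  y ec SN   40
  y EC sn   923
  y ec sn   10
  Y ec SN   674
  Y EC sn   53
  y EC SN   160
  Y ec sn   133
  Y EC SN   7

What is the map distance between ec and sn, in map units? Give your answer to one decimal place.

15.5 map units

The two most frequent reciprocal classes, Y ec SN and y EC sn, are the parental types, so the F1 was Y ec SN / y EC sn.
The two rarest classes, Y EC SN and y ec sn, are the double crossovers. Comparing them with the parentals, only the ec allele has switched, so ec is the middle locus and the order is sn – ec – y.
Crossovers in the sn–ec interval produce the single-crossover classes Y ec sn and y EC SN (133 + 160 = 293) plus the double crossovers (17).
RF(sn–ec) = (293 + 17) / 2000 = 310/2000 = 0.1550 → 15.5 map units.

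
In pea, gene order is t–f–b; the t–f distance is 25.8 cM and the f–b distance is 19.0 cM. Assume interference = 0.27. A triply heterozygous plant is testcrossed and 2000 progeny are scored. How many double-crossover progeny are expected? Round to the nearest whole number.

72

Map distances give recombination frequencies of 0.258 and 0.190 for the two intervals.
With interference 0.27 (so coincidence = 0.73), expected double-crossover frequency = 0.258 × 0.190 × 0.73 = 0.03578.
Expected number = 0.03578 × 2000 = 71.57 ≈ 72.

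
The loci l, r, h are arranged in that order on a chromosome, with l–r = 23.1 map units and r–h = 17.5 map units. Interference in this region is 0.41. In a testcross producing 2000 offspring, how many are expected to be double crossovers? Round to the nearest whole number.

Map distances give recombination frequencies of 0.231 and 0.175 for the two intervals.
With interference 0.41 (so coincidence = 0.59), expected double-crossover frequency = 0.231 × 0.175 × 0.59 = 0.02385.
Expected number = 0.02385 × 2000 = 47.70 ≈ 48.

48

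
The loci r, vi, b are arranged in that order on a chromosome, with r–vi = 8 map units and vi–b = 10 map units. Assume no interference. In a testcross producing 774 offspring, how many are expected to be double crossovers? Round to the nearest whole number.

6

Map distances give recombination frequencies of 0.080 and 0.100 for the two intervals.
With no interference, expected double-crossover frequency = 0.080 × 0.100 = 0.00800.
Expected number = 0.00800 × 774 = 6.19 ≈ 6.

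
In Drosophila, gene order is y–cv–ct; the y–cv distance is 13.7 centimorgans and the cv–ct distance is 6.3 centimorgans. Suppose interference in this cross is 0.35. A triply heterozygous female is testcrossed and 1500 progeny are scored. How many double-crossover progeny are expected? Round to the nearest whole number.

Map distances give recombination frequencies of 0.137 and 0.063 for the two intervals.
With interference 0.35 (so coincidence = 0.65), expected double-crossover frequency = 0.137 × 0.063 × 0.65 = 0.00561.
Expected number = 0.00561 × 1500 = 8.42 ≈ 8.

8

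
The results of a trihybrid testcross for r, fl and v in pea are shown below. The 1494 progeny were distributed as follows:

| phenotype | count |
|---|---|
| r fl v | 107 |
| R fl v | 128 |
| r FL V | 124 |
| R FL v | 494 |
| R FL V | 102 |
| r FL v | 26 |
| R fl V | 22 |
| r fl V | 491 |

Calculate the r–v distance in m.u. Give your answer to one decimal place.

The two most frequent reciprocal classes, R FL v and r fl V, are the parental types, so the F1 was R FL v / r fl V.
The two rarest classes, r FL v and R fl V, are the double crossovers. Comparing them with the parentals, only the r allele has switched, so r is the middle locus and the order is fl – r – v.
Crossovers in the r–v interval produce the single-crossover classes R FL V and r fl v (102 + 107 = 209) plus the double crossovers (48).
RF(r–v) = (209 + 48) / 1494 = 257/1494 = 0.1720 → 17.2 m.u.

17.2 m.u.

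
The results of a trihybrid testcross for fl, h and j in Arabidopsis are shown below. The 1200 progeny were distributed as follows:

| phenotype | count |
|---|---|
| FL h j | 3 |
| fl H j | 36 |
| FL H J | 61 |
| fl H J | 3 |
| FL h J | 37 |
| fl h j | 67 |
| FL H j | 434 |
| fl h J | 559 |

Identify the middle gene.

The two most frequent reciprocal classes, fl h J and FL H j, are the parental types, so the F1 was fl h J / FL H j.
The two rarest classes, fl H J and FL h j, are the double crossovers. Comparing them with the parentals, only the h allele has switched, so h is the middle locus and the order is fl – h – j.

h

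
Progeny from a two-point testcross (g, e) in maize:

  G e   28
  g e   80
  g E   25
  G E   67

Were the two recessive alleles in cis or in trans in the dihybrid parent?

The two most frequent classes are G E (67) and g e (80); these are the parental (non-recombinant) types.
So the F1 carried G E on one chromosome and g e on the other — the recessive alleles are on the same chromosome (cis / coupling).

cis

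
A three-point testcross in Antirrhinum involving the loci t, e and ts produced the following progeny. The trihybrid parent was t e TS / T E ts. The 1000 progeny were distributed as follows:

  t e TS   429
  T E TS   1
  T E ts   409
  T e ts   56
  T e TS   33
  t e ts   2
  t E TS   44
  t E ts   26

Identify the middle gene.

ts

The two rarest classes, t e ts and T E TS, are the double crossovers. Comparing them with the parentals, only the ts allele has switched, so ts is the middle locus and the order is e – ts – t.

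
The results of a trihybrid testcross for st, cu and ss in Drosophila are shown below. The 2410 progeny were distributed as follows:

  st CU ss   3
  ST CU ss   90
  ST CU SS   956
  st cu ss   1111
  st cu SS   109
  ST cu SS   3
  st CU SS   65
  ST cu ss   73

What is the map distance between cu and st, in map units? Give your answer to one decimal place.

6.0 map units

The two most frequent reciprocal classes, ST CU SS and st cu ss, are the parental types, so the F1 was ST CU SS / st cu ss.
The two rarest classes, ST cu SS and st CU ss, are the double crossovers. Comparing them with the parentals, only the cu allele has switched, so cu is the middle locus and the order is st – cu – ss.
Crossovers in the st–cu interval produce the single-crossover classes st CU SS and ST cu ss (65 + 73 = 138) plus the double crossovers (6).
RF(st–cu) = (138 + 6) / 2410 = 144/2410 = 0.0598 → 6.0 map units.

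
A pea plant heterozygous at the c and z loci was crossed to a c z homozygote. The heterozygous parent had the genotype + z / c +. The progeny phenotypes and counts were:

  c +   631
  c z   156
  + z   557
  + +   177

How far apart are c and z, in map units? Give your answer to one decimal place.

21.9 map units

The recombinant classes are + + and c z: 177 + 156 = 333.
Recombination frequency = 333/1521 = 0.2189 ≈ 21.9%, i.e. 21.9 map units.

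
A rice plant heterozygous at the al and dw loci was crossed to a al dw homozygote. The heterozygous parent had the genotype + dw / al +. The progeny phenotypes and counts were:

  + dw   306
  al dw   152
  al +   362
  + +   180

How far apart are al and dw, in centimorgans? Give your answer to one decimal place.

33.2 centimorgans

The recombinant classes are + + and al dw: 180 + 152 = 332.
Recombination frequency = 332/1000 = 0.3320 ≈ 33.2%, i.e. 33.2 centimorgans.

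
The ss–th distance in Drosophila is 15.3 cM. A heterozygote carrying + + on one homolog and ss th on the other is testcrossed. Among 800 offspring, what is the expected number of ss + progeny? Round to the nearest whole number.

A map distance of 15.3 cM corresponds to a recombination frequency of 0.153.
The F1 is + + / ss th, so ss + is a recombinant gamete class with expected frequency r/2 = 0.153/2 = 0.0765.
Expected number = 0.0765 × 800 = 61.20 ≈ 61.

61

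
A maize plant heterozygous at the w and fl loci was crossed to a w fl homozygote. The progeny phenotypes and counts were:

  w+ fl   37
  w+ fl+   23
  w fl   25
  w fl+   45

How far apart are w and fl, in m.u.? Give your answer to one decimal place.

The two most frequent classes, w+ fl (37) and w fl+ (45), are the parental types, so the F1 was w+ fl / w fl+.
The recombinant classes are w+ fl+ and w fl: 23 + 25 = 48.
Recombination frequency = 48/130 = 0.3692 ≈ 36.9%, i.e. 36.9 m.u.

36.9 m.u.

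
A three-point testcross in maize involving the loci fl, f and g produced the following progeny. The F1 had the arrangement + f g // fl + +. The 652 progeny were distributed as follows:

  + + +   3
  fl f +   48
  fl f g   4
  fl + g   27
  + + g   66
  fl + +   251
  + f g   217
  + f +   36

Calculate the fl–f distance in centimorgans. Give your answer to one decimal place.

18.6 centimorgans

The two rarest classes, fl f g and + + +, are the double crossovers. Comparing them with the parentals, only the fl allele has switched, so fl is the middle locus and the order is g – fl – f.
Crossovers in the fl–f interval produce the single-crossover classes + + g and fl f + (66 + 48 = 114) plus the double crossovers (7).
RF(fl–f) = (114 + 7) / 652 = 121/652 = 0.1856 → 18.6 centimorgans.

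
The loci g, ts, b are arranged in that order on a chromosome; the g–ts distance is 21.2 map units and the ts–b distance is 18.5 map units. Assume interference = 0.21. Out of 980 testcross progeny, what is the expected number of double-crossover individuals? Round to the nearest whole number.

30

Map distances give recombination frequencies of 0.212 and 0.185 for the two intervals.
With interference 0.21 (so coincidence = 0.79), expected double-crossover frequency = 0.212 × 0.185 × 0.79 = 0.03098.
Expected number = 0.03098 × 980 = 30.36 ≈ 30.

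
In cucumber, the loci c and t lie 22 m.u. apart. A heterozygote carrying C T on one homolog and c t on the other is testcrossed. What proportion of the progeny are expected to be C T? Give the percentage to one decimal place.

A map distance of 22 m.u. corresponds to a recombination frequency of 0.220.
The F1 is C T / c t, so C T is a parental gamete class with expected frequency (1 − r)/2 = 0.780/2 = 0.3900.
That is 0.3900 = 39.0% of the progeny.

39.0%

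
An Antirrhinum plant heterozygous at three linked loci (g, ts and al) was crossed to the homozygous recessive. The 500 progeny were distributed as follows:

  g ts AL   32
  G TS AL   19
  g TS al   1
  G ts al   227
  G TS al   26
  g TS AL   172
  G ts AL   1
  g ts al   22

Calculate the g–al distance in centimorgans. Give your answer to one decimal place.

8.6 centimorgans

The two most frequent reciprocal classes, g TS AL and G ts al, are the parental types, so the F1 was g TS AL / G ts al.
The two rarest classes, g TS al and G ts AL, are the double crossovers. Comparing them with the parentals, only the al allele has switched, so al is the middle locus and the order is g – al – ts.
Crossovers in the g–al interval produce the single-crossover classes G TS AL and g ts al (19 + 22 = 41) plus the double crossovers (2).
RF(g–al) = (41 + 2) / 500 = 43/500 = 0.0860 → 8.6 centimorgans.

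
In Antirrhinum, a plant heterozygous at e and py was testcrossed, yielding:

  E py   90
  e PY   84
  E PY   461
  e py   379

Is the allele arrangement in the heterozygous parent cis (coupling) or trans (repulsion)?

cis

The two most frequent classes are E PY (461) and e py (379); these are the parental (non-recombinant) types.
So the F1 carried E PY on one chromosome and e py on the other — the recessive alleles are on the same chromosome (cis / coupling).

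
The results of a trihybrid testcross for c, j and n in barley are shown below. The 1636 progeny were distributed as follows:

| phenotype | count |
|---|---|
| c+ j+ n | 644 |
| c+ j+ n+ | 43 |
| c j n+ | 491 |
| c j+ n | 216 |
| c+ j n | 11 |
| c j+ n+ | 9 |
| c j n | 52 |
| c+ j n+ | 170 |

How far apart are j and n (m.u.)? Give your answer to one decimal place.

The two most frequent reciprocal classes, c j n+ and c+ j+ n, are the parental types, so the F1 was c j n+ / c+ j+ n.
The two rarest classes, c j+ n+ and c+ j n, are the double crossovers. Comparing them with the parentals, only the j allele has switched, so j is the middle locus and the order is n – j – c.
Crossovers in the n–j interval produce the single-crossover classes c j n and c+ j+ n+ (52 + 43 = 95) plus the double crossovers (20).
RF(n–j) = (95 + 20) / 1636 = 115/1636 = 0.0703 → 7.0 m.u.

7.0 m.u.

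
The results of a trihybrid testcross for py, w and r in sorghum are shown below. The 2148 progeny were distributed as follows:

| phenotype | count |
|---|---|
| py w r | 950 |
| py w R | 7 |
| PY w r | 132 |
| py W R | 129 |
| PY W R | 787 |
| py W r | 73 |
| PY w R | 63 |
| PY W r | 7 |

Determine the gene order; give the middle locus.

r

The two most frequent reciprocal classes, py w r and PY W R, are the parental types, so the F1 was py w r / PY W R.
The two rarest classes, py w R and PY W r, are the double crossovers. Comparing them with the parentals, only the r allele has switched, so r is the middle locus and the order is py – r – w.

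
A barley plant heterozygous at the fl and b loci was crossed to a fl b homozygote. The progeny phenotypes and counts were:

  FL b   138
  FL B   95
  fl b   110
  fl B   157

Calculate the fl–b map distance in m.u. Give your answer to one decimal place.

The two most frequent classes, FL b (138) and fl B (157), are the parental types, so the F1 was FL b / fl B.
The recombinant classes are FL B and fl b: 95 + 110 = 205.
Recombination frequency = 205/500 = 0.4100 ≈ 41.0%, i.e. 41.0 m.u.

41.0 m.u.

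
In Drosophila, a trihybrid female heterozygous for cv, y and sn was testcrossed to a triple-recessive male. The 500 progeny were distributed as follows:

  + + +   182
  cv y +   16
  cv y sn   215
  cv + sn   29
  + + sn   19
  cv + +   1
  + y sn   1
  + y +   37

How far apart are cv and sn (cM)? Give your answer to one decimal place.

7.4 cM

The two most frequent reciprocal classes, cv y sn and + + +, are the parental types, so the F1 was cv y sn / + + +.
The two rarest classes, + y sn and cv + +, are the double crossovers. Comparing them with the parentals, only the cv allele has switched, so cv is the middle locus and the order is y – cv – sn.
Crossovers in the cv–sn interval produce the single-crossover classes cv y + and + + sn (16 + 19 = 35) plus the double crossovers (2).
RF(cv–sn) = (35 + 2) / 500 = 37/500 = 0.0740 → 7.4 cM.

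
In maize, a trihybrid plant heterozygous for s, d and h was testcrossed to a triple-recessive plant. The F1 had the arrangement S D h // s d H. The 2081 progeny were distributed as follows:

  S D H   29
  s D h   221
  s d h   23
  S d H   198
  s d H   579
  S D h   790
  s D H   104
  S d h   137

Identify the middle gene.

The two rarest classes, S D H and s d h, are the double crossovers. Comparing them with the parentals, only the h allele has switched, so h is the middle locus and the order is s – h – d.

h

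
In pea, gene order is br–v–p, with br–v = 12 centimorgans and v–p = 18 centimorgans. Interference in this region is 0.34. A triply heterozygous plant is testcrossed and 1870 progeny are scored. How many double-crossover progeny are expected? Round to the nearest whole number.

Map distances give recombination frequencies of 0.120 and 0.180 for the two intervals.
With interference 0.34 (so coincidence = 0.66), expected double-crossover frequency = 0.120 × 0.180 × 0.66 = 0.01426.
Expected number = 0.01426 × 1870 = 26.66 ≈ 27.

27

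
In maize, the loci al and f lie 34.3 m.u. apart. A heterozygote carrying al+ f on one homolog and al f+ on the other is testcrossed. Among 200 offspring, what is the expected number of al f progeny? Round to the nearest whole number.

A map distance of 34.3 m.u. corresponds to a recombination frequency of 0.343.
The F1 is al+ f / al f+, so al f is a recombinant gamete class with expected frequency r/2 = 0.343/2 = 0.1715.
Expected number = 0.1715 × 200 = 34.30 ≈ 34.

34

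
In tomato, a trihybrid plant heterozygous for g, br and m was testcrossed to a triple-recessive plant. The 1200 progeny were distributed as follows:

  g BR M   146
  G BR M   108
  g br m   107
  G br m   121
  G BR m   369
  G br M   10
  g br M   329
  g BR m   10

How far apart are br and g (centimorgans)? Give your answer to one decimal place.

23.9 centimorgans

The two most frequent reciprocal classes, g br M and G BR m, are the parental types, so the F1 was g br M / G BR m.
The two rarest classes, G br M and g BR m, are the double crossovers. Comparing them with the parentals, only the g allele has switched, so g is the middle locus and the order is m – g – br.
Crossovers in the g–br interval produce the single-crossover classes g BR M and G br m (146 + 121 = 267) plus the double crossovers (20).
RF(g–br) = (267 + 20) / 1200 = 287/1200 = 0.2392 → 23.9 centimorgans.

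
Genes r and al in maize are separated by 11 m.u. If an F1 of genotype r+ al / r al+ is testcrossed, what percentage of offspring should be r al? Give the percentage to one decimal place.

5.5%

A map distance of 11 m.u. corresponds to a recombination frequency of 0.110.
The F1 is r+ al / r al+, so r al is a recombinant gamete class with expected frequency r/2 = 0.110/2 = 0.0550.
That is 0.0550 = 5.5% of the progeny.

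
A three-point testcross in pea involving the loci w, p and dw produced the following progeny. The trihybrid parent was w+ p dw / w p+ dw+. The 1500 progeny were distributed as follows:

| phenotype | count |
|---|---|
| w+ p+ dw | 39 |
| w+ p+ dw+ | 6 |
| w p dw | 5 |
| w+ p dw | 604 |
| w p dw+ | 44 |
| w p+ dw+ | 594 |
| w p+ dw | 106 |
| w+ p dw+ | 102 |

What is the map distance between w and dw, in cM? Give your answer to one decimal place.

The two rarest classes, w p dw and w+ p+ dw+, are the double crossovers. Comparing them with the parentals, only the w allele has switched, so w is the middle locus and the order is dw – w – p.
Crossovers in the dw–w interval produce the single-crossover classes w+ p dw+ and w p+ dw (102 + 106 = 208) plus the double crossovers (11).
RF(dw–w) = (208 + 11) / 1500 = 219/1500 = 0.1460 → 14.6 cM.

14.6 cM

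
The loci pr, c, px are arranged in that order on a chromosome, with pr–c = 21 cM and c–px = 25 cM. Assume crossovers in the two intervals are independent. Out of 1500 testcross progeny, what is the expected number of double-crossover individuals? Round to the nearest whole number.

Map distances give recombination frequencies of 0.210 and 0.250 for the two intervals.
With no interference, expected double-crossover frequency = 0.210 × 0.250 = 0.05250.
Expected number = 0.05250 × 1500 = 78.75 ≈ 79.

79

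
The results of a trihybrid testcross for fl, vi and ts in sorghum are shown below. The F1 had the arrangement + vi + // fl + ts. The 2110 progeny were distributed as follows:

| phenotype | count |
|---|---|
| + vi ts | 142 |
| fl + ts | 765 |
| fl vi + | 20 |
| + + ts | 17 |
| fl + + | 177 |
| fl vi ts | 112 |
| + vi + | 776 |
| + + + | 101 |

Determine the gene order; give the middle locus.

fl

The two rarest classes, fl vi + and + + ts, are the double crossovers. Comparing them with the parentals, only the fl allele has switched, so fl is the middle locus and the order is vi – fl – ts.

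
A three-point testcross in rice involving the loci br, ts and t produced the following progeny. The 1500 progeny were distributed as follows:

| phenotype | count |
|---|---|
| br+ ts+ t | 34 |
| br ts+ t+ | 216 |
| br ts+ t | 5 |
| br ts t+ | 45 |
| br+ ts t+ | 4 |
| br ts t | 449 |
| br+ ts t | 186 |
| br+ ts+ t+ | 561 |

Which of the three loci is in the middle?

ts

The two most frequent reciprocal classes, br ts t and br+ ts+ t+, are the parental types, so the F1 was br ts t / br+ ts+ t+.
The two rarest classes, br ts+ t and br+ ts t+, are the double crossovers. Comparing them with the parentals, only the ts allele has switched, so ts is the middle locus and the order is t – ts – br.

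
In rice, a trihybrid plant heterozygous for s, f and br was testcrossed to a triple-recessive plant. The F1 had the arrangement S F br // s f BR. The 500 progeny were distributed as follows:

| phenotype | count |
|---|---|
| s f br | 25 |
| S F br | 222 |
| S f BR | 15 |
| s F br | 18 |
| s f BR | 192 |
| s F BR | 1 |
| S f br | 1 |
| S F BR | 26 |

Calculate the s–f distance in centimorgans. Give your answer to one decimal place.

7.0 centimorgans

The two rarest classes, S f br and s F BR, are the double crossovers. Comparing them with the parentals, only the f allele has switched, so f is the middle locus and the order is s – f – br.
Crossovers in the s–f interval produce the single-crossover classes s F br and S f BR (18 + 15 = 33) plus the double crossovers (2).
RF(s–f) = (33 + 2) / 500 = 35/500 = 0.0700 → 7.0 centimorgans.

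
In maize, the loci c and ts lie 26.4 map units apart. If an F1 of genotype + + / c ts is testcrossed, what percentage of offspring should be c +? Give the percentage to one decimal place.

A map distance of 26.4 map units corresponds to a recombination frequency of 0.264.
The F1 is + + / c ts, so c + is a recombinant gamete class with expected frequency r/2 = 0.264/2 = 0.1320.
That is 0.1320 = 13.2% of the progeny.

13.2%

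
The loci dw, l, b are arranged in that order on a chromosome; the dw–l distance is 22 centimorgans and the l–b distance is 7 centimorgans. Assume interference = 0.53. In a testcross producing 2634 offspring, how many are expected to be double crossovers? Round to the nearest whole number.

19

Map distances give recombination frequencies of 0.220 and 0.070 for the two intervals.
With interference 0.53 (so coincidence = 0.47), expected double-crossover frequency = 0.220 × 0.070 × 0.47 = 0.00724.
Expected number = 0.00724 × 2634 = 19.06 ≈ 19.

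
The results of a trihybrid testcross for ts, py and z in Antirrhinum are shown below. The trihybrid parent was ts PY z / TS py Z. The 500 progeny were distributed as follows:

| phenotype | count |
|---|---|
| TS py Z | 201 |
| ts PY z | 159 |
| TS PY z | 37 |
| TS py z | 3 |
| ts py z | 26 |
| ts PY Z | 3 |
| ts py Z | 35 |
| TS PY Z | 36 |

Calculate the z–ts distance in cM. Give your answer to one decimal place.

15.6 cM

The two rarest classes, ts PY Z and TS py z, are the double crossovers. Comparing them with the parentals, only the z allele has switched, so z is the middle locus and the order is py – z – ts.
Crossovers in the z–ts interval produce the single-crossover classes TS PY z and ts py Z (37 + 35 = 72) plus the double crossovers (6).
RF(z–ts) = (72 + 6) / 500 = 78/500 = 0.1560 → 15.6 cM.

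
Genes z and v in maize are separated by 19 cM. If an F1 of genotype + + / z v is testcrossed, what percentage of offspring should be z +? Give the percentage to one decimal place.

A map distance of 19 cM corresponds to a recombination frequency of 0.190.
The F1 is + + / z v, so z + is a recombinant gamete class with expected frequency r/2 = 0.190/2 = 0.0950.
That is 0.0950 = 9.5% of the progeny.

9.5%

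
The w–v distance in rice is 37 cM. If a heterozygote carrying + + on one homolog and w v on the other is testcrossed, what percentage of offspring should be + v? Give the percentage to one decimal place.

A map distance of 37 cM corresponds to a recombination frequency of 0.370.
The F1 is + + / w v, so + v is a recombinant gamete class with expected frequency r/2 = 0.370/2 = 0.1850.
That is 0.1850 = 18.5% of the progeny.

18.5%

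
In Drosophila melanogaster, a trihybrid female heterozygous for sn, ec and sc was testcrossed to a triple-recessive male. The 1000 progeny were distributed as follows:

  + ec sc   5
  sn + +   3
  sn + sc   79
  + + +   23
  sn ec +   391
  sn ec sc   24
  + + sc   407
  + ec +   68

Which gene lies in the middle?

The two most frequent reciprocal classes, sn ec + and + + sc, are the parental types, so the F1 was sn ec + / + + sc.
The two rarest classes, sn + + and + ec sc, are the double crossovers. Comparing them with the parentals, only the ec allele has switched, so ec is the middle locus and the order is sc – ec – sn.

ec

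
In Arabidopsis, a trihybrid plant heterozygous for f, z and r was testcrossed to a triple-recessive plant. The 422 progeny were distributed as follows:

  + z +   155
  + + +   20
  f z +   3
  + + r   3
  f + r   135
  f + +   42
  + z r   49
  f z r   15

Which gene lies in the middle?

f

The two most frequent reciprocal classes, + z + and f + r, are the parental types, so the F1 was + z + / f + r.
The two rarest classes, f z + and + + r, are the double crossovers. Comparing them with the parentals, only the f allele has switched, so f is the middle locus and the order is z – f – r.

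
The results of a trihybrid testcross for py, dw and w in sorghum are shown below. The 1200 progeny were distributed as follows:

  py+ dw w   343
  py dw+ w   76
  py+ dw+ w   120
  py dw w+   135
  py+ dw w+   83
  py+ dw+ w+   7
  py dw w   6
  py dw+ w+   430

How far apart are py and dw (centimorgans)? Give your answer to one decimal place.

22.3 centimorgans

The two most frequent reciprocal classes, py dw+ w+ and py+ dw w, are the parental types, so the F1 was py dw+ w+ / py+ dw w.
The two rarest classes, py+ dw+ w+ and py dw w, are the double crossovers. Comparing them with the parentals, only the py allele has switched, so py is the middle locus and the order is w – py – dw.
Crossovers in the py–dw interval produce the single-crossover classes py dw w+ and py+ dw+ w (135 + 120 = 255) plus the double crossovers (13).
RF(py–dw) = (255 + 13) / 1200 = 268/1200 = 0.2233 → 22.3 centimorgans.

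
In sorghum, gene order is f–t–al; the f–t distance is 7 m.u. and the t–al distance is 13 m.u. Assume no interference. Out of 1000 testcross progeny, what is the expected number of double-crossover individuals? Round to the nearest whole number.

9

Map distances give recombination frequencies of 0.070 and 0.130 for the two intervals.
With no interference, expected double-crossover frequency = 0.070 × 0.130 = 0.00910.
Expected number = 0.00910 × 1000 = 9.10 ≈ 9.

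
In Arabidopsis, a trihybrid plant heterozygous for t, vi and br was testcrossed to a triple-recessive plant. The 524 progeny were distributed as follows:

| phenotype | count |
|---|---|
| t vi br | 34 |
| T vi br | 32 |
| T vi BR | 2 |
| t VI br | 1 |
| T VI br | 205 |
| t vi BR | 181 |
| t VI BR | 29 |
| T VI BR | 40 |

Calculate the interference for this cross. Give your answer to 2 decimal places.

0.68

The two most frequent reciprocal classes, T VI br and t vi BR, are the parental types, so the F1 was T VI br / t vi BR.
The two rarest classes, t VI br and T vi BR, are the double crossovers. Comparing them with the parentals, only the t allele has switched, so t is the middle locus and the order is br – t – vi.
br–t: (74 + 3)/524 = 0.1469; t–vi: (61 + 3)/524 = 0.1221.
Expected DCO frequency = 0.1469 × 0.1221 ≈ 0.01794; observed = 3/524 ≈ 0.00573.
Coefficient of coincidence = 0.00573/0.01794 ≈ 0.32; interference = 1 − 0.32 = 0.68.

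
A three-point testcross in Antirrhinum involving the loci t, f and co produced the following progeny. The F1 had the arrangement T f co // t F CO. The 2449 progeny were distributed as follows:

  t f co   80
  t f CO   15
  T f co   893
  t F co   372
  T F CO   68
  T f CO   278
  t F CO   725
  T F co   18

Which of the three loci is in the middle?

The two rarest classes, T F co and t f CO, are the double crossovers. Comparing them with the parentals, only the f allele has switched, so f is the middle locus and the order is co – f – t.

f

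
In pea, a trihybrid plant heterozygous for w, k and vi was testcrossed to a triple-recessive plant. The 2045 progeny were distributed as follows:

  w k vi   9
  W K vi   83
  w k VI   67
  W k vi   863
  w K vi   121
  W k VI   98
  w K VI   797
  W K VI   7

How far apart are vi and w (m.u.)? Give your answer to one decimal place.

The two most frequent reciprocal classes, w K VI and W k vi, are the parental types, so the F1 was w K VI / W k vi.
The two rarest classes, W K VI and w k vi, are the double crossovers. Comparing them with the parentals, only the w allele has switched, so w is the middle locus and the order is vi – w – k.
Crossovers in the vi–w interval produce the single-crossover classes w K vi and W k VI (121 + 98 = 219) plus the double crossovers (16).
RF(vi–w) = (219 + 16) / 2045 = 235/2045 = 0.1149 → 11.5 m.u.

11.5 m.u.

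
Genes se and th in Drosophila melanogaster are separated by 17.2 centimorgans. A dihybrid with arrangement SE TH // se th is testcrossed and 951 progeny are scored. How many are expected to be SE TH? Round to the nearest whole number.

A map distance of 17.2 centimorgans corresponds to a recombination frequency of 0.172.
The F1 is SE TH / se th, so SE TH is a parental gamete class with expected frequency (1 − r)/2 = 0.828/2 = 0.4140.
Expected number = 0.4140 × 951 = 393.71 ≈ 394.

394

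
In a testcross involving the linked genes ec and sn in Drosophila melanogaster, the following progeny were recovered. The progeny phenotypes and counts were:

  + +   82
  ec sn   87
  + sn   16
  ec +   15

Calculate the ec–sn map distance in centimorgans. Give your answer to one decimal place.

15.5 centimorgans

The two most frequent classes, + + (82) and ec sn (87), are the parental types, so the F1 was + + / ec sn.
The recombinant classes are + sn and ec +: 16 + 15 = 31.
Recombination frequency = 31/200 = 0.1550 ≈ 15.5%, i.e. 15.5 centimorgans.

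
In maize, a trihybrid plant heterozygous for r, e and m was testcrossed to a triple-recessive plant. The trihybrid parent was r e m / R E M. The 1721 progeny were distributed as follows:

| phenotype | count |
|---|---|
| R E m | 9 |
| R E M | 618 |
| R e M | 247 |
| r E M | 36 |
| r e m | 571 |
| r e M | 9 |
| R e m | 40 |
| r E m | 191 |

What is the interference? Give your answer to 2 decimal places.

0.28

The two rarest classes, r e M and R E m, are the double crossovers. Comparing them with the parentals, only the m allele has switched, so m is the middle locus and the order is r – m – e.
r–m: (76 + 18)/1721 = 0.0546; m–e: (438 + 18)/1721 = 0.2650.
Expected DCO frequency = 0.0546 × 0.2650 ≈ 0.01447; observed = 18/1721 ≈ 0.01046.
Coefficient of coincidence = 0.01046/0.01447 ≈ 0.72; interference = 1 − 0.72 = 0.28.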